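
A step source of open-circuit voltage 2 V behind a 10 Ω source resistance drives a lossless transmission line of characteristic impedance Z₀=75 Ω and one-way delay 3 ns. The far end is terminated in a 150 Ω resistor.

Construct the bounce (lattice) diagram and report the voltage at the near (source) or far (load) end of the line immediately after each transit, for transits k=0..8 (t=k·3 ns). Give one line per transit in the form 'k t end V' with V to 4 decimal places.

Γ_L=0.333333, Γ_S=-0.764706; launch V₁=2·75/85=1.764706
k=0 src: V=1.7647
k=1 load: inc=1.764706, refl=1.764706·0.333333=0.5882; V=0.000000+1.764706+0.588235=2.3529
k=2 src: inc=0.588235, refl=0.588235·-0.764706=-0.4498; V=1.764706+0.588235+-0.449827=1.9031
k=3 load: inc=-0.449827, refl=-0.449827·0.333333=-0.1499; V=2.352941+-0.449827+-0.149942=1.7532
k=4 src: inc=-0.149942, refl=-0.149942·-0.764706=0.1147; V=1.903114+-0.149942+0.114662=1.8678
k=5 load: inc=0.114662, refl=0.114662·0.333333=0.0382; V=1.753172+0.114662+0.038221=1.9061
k=6 src: inc=0.038221, refl=0.038221·-0.764706=-0.0292; V=1.867834+0.038221+-0.029228=1.8768
k=7 load: inc=-0.029228, refl=-0.029228·0.333333=-0.0097; V=1.906054+-0.029228+-0.009743=1.8671
k=8 src: inc=-0.009743, refl=-0.009743·-0.764706=0.0075; V=1.876827+-0.009743+0.007450=1.8745

0 0 source 1.7647
1 3 load 2.3529
2 6 source 1.9031
3 9 load 1.7532
4 12 source 1.8678
5 15 load 1.9061
6 18 source 1.8768
7 21 load 1.8671
8 24 source 1.8745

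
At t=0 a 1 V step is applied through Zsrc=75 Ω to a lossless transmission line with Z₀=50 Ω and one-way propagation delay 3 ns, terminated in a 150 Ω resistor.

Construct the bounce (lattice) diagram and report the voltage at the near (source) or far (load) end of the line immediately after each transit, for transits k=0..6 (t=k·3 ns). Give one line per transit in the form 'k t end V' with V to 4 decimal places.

Γ_L=0.500000, Γ_S=0.200000; launch V₁=1·50/125=0.400000
k=0 src: V=0.4000
k=1 load: inc=0.400000, refl=0.400000·0.500000=0.2000; V=0.000000+0.400000+0.200000=0.6000
k=2 src: inc=0.200000, refl=0.200000·0.200000=0.0400; V=0.400000+0.200000+0.040000=0.6400
k=3 load: inc=0.040000, refl=0.040000·0.500000=0.0200; V=0.600000+0.040000+0.020000=0.6600
k=4 src: inc=0.020000, refl=0.020000·0.200000=0.0040; V=0.640000+0.020000+0.004000=0.6640
k=5 load: inc=0.004000, refl=0.004000·0.500000=0.0020; V=0.660000+0.004000+0.002000=0.6660
k=6 src: inc=0.002000, refl=0.002000·0.200000=0.0004; V=0.664000+0.002000+0.000400=0.6664

0 0 source 0.4000
1 3 load 0.6000
2 6 source 0.6400
3 9 load 0.6600
4 12 source 0.6640
5 15 load 0.6660
6 18 source 0.6664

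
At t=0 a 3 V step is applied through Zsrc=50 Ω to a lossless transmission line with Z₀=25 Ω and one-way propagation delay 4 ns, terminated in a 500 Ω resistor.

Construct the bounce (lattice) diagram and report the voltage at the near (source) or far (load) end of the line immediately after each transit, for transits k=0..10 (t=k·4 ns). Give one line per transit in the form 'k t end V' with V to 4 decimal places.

Γ_L=0.904762, Γ_S=0.333333; launch V₁=3·25/75=1.000000
k=0 src: V=1.0000
k=1 load: inc=1.000000, refl=1.000000·0.904762=0.9048; V=0.000000+1.000000+0.904762=1.9048
k=2 src: inc=0.904762, refl=0.904762·0.333333=0.3016; V=1.000000+0.904762+0.301587=2.2063
k=3 load: inc=0.301587, refl=0.301587·0.904762=0.2729; V=1.904762+0.301587+0.272865=2.4792
k=4 src: inc=0.272865, refl=0.272865·0.333333=0.0910; V=2.206349+0.272865+0.090955=2.5702
k=5 load: inc=0.090955, refl=0.090955·0.904762=0.0823; V=2.479214+0.090955+0.082293=2.6525
k=6 src: inc=0.082293, refl=0.082293·0.333333=0.0274; V=2.570169+0.082293+0.027431=2.6799
k=7 load: inc=0.027431, refl=0.027431·0.904762=0.0248; V=2.652461+0.027431+0.024818=2.7047
k=8 src: inc=0.024818, refl=0.024818·0.333333=0.0083; V=2.679892+0.024818+0.008273=2.7130
k=9 load: inc=0.008273, refl=0.008273·0.904762=0.0075; V=2.704711+0.008273+0.007485=2.7205
k=10 src: inc=0.007485, refl=0.007485·0.333333=0.0025; V=2.712983+0.007485+0.002495=2.7230

0 0 source 1.0000
1 4 load 1.9048
2 8 source 2.2063
3 12 load 2.4792
4 16 source 2.5702
5 20 load 2.6525
6 24 source 2.6799
7 28 load 2.7047
8 32 source 2.7130
9 36 load 2.7205
10 40 source 2.7230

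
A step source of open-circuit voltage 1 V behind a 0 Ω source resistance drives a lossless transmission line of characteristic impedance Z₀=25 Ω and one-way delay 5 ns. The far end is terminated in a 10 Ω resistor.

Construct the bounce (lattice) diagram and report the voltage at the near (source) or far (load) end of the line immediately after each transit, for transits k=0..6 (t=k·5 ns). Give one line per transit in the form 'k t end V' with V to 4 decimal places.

Γ_L=-0.428571, Γ_S=-1.000000; launch V₁=1·25/25=1.000000
k=0 src: V=1.0000
k=1 load: inc=1.000000, refl=1.000000·-0.428571=-0.4286; V=0.000000+1.000000+-0.428571=0.5714
k=2 src: inc=-0.428571, refl=-0.428571·-1.000000=0.4286; V=1.000000+-0.428571+0.428571=1.0000
k=3 load: inc=0.428571, refl=0.428571·-0.428571=-0.1837; V=0.571429+0.428571+-0.183673=0.8163
k=4 src: inc=-0.183673, refl=-0.183673·-1.000000=0.1837; V=1.000000+-0.183673+0.183673=1.0000
k=5 load: inc=0.183673, refl=0.183673·-0.428571=-0.0787; V=0.816327+0.183673+-0.078717=0.9213
k=6 src: inc=-0.078717, refl=-0.078717·-1.000000=0.0787; V=1.000000+-0.078717+0.078717=1.0000

0 0 source 1.0000
1 5 load 0.5714
2 10 source 1.0000
3 15 load 0.8163
4 20 source 1.0000
5 25 load 0.9213
6 30 source 1.0000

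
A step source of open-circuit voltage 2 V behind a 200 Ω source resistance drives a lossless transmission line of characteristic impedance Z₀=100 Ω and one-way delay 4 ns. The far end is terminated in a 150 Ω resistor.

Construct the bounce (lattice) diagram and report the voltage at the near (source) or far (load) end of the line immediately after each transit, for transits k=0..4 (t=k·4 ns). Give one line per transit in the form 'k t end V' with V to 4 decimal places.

Γ_L=0.200000, Γ_S=0.333333; launch V₁=2·100/300=0.666667
k=0 src: V=0.6667
k=1 load: inc=0.666667, refl=0.666667·0.200000=0.1333; V=0.000000+0.666667+0.133333=0.8000
k=2 src: inc=0.133333, refl=0.133333·0.333333=0.0444; V=0.666667+0.133333+0.044444=0.8444
k=3 load: inc=0.044444, refl=0.044444·0.200000=0.0089; V=0.800000+0.044444+0.008889=0.8533
k=4 src: inc=0.008889, refl=0.008889·0.333333=0.0030; V=0.844444+0.008889+0.002963=0.8563

0 0 source 0.6667
1 4 load 0.8000
2 8 source 0.8444
3 12 load 0.8533
4 16 source 0.8563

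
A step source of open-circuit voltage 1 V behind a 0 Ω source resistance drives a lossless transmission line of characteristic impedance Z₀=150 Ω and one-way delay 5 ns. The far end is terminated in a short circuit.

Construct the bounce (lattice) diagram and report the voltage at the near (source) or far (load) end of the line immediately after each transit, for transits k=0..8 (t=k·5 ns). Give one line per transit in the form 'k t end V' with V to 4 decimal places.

Γ_L=-1.000000, Γ_S=-1.000000; launch V₁=1·150/150=1.000000
k=0 src: V=1.0000
k=1 load: inc=1.000000, refl=1.000000·-1.000000=-1.0000; V=0.000000+1.000000+-1.000000=0.0000
k=2 src: inc=-1.000000, refl=-1.000000·-1.000000=1.0000; V=1.000000+-1.000000+1.000000=1.0000
k=3 load: inc=1.000000, refl=1.000000·-1.000000=-1.0000; V=0.000000+1.000000+-1.000000=0.0000
k=4 src: inc=-1.000000, refl=-1.000000·-1.000000=1.0000; V=1.000000+-1.000000+1.000000=1.0000
k=5 load: inc=1.000000, refl=1.000000·-1.000000=-1.0000; V=0.000000+1.000000+-1.000000=0.0000
k=6 src: inc=-1.000000, refl=-1.000000·-1.000000=1.0000; V=1.000000+-1.000000+1.000000=1.0000
k=7 load: inc=1.000000, refl=1.000000·-1.000000=-1.0000; V=0.000000+1.000000+-1.000000=0.0000
k=8 src: inc=-1.000000, refl=-1.000000·-1.000000=1.0000; V=1.000000+-1.000000+1.000000=1.0000

0 0 source 1.0000
1 5 load 0.0000
2 10 source 1.0000
3 15 load 0.0000
4 20 source 1.0000
5 25 load 0.0000
6 30 source 1.0000
7 35 load 0.0000
8 40 source 1.0000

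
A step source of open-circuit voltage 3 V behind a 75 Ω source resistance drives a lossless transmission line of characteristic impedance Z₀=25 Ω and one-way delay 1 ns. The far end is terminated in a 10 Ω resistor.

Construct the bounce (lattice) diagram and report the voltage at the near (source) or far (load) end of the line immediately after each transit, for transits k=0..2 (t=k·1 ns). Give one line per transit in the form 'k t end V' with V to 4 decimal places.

Γ_L=-0.428571, Γ_S=0.500000; launch V₁=3·25/100=0.750000
k=0 src: V=0.7500
k=1 load: inc=0.750000, refl=0.750000·-0.428571=-0.3214; V=0.000000+0.750000+-0.321429=0.4286
k=2 src: inc=-0.321429, refl=-0.321429·0.500000=-0.1607; V=0.750000+-0.321429+-0.160714=0.2679

0 0 source 0.7500
1 1 load 0.4286
2 2 source 0.2679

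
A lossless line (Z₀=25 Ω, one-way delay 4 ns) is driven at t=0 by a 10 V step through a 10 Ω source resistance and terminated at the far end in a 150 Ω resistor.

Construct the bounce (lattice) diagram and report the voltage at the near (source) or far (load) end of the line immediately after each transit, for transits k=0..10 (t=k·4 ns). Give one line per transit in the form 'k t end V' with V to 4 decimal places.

Γ_L=0.714286, Γ_S=-0.428571; launch V₁=10·25/35=7.142857
k=0 src: V=7.1429
k=1 load: inc=7.142857, refl=7.142857·0.714286=5.1020; V=0.000000+7.142857+5.102041=12.2449
k=2 src: inc=5.102041, refl=5.102041·-0.428571=-2.1866; V=7.142857+5.102041+-2.186589=10.0583
k=3 load: inc=-2.186589, refl=-2.186589·0.714286=-1.5618; V=12.244898+-2.186589+-1.561849=8.4965
k=4 src: inc=-1.561849, refl=-1.561849·-0.428571=0.6694; V=10.058309+-1.561849+0.669364=9.1658
k=5 load: inc=0.669364, refl=0.669364·0.714286=0.4781; V=8.496460+0.669364+0.478117=9.6439
k=6 src: inc=0.478117, refl=0.478117·-0.428571=-0.2049; V=9.165824+0.478117+-0.204907=9.4390
k=7 load: inc=-0.204907, refl=-0.204907·0.714286=-0.1464; V=9.643941+-0.204907+-0.146362=9.2927
k=8 src: inc=-0.146362, refl=-0.146362·-0.428571=0.0627; V=9.439034+-0.146362+0.062727=9.3554
k=9 load: inc=0.062727, refl=0.062727·0.714286=0.0448; V=9.292671+0.062727+0.044805=9.4002
k=10 src: inc=0.044805, refl=0.044805·-0.428571=-0.0192; V=9.355398+0.044805+-0.019202=9.3810

0 0 source 7.1429
1 4 load 12.2449
2 8 source 10.0583
3 12 load 8.4965
4 16 source 9.1658
5 20 load 9.6439
6 24 source 9.4390
7 28 load 9.2927
8 32 source 9.3554
9 36 load 9.4002
10 40 source 9.3810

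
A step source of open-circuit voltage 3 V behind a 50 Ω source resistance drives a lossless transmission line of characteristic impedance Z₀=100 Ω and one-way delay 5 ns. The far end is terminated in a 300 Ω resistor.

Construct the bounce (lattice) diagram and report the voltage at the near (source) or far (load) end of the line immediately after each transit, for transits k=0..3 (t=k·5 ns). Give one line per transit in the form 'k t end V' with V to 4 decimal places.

Γ_L=0.500000, Γ_S=-0.333333; launch V₁=3·100/150=2.000000
k=0 src: V=2.0000
k=1 load: inc=2.000000, refl=2.000000·0.500000=1.0000; V=0.000000+2.000000+1.000000=3.0000
k=2 src: inc=1.000000, refl=1.000000·-0.333333=-0.3333; V=2.000000+1.000000+-0.333333=2.6667
k=3 load: inc=-0.333333, refl=-0.333333·0.500000=-0.1667; V=3.000000+-0.333333+-0.166667=2.5000

0 0 source 2.0000
1 5 load 3.0000
2 10 source 2.6667
3 15 load 2.5000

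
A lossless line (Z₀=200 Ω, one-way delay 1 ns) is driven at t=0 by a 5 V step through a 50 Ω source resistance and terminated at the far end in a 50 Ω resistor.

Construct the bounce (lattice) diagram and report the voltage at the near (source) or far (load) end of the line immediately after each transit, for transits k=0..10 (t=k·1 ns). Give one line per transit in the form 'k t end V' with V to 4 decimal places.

0 0 source 4.0000
1 1 load 1.6000
2 2 source 3.0400
3 3 load 2.1760
4 4 source 2.6944
5 5 load 2.3834
6 6 source 2.5700
7 7 load 2.4580
8 8 source 2.5252
9 9 load 2.4849
10 10 source 2.5091

Γ_L=-0.600000, Γ_S=-0.600000; launch V₁=5·200/250=4.000000
k=0 src: V=4.0000
k=1 load: inc=4.000000, refl=4.000000·-0.600000=-2.4000; V=0.000000+4.000000+-2.400000=1.6000
k=2 src: inc=-2.400000, refl=-2.400000·-0.600000=1.4400; V=4.000000+-2.400000+1.440000=3.0400
k=3 load: inc=1.440000, refl=1.440000·-0.600000=-0.8640; V=1.600000+1.440000+-0.864000=2.1760
k=4 src: inc=-0.864000, refl=-0.864000·-0.600000=0.5184; V=3.040000+-0.864000+0.518400=2.6944
k=5 load: inc=0.518400, refl=0.518400·-0.600000=-0.3110; V=2.176000+0.518400+-0.311040=2.3834
k=6 src: inc=-0.311040, refl=-0.311040·-0.600000=0.1866; V=2.694400+-0.311040+0.186624=2.5700
k=7 load: inc=0.186624, refl=0.186624·-0.600000=-0.1120; V=2.383360+0.186624+-0.111974=2.4580
k=8 src: inc=-0.111974, refl=-0.111974·-0.600000=0.0672; V=2.569984+-0.111974+0.067185=2.5252
k=9 load: inc=0.067185, refl=0.067185·-0.600000=-0.0403; V=2.458010+0.067185+-0.040311=2.4849
k=10 src: inc=-0.040311, refl=-0.040311·-0.600000=0.0242; V=2.525194+-0.040311+0.024186=2.5091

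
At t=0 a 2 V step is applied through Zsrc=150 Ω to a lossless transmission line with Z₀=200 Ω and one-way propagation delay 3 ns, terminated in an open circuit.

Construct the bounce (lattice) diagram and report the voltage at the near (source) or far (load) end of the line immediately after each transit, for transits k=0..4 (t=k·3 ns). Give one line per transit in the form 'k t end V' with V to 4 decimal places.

Γ_L=1.000000, Γ_S=-0.142857; launch V₁=2·200/350=1.142857
k=0 src: V=1.1429
k=1 load: inc=1.142857, refl=1.142857·1.000000=1.1429; V=0.000000+1.142857+1.142857=2.2857
k=2 src: inc=1.142857, refl=1.142857·-0.142857=-0.1633; V=1.142857+1.142857+-0.163265=2.1224
k=3 load: inc=-0.163265, refl=-0.163265·1.000000=-0.1633; V=2.285714+-0.163265+-0.163265=1.9592
k=4 src: inc=-0.163265, refl=-0.163265·-0.142857=0.0233; V=2.122449+-0.163265+0.023324=1.9825

0 0 source 1.1429
1 3 load 2.2857
2 6 source 2.1224
3 9 load 1.9592
4 12 source 1.9825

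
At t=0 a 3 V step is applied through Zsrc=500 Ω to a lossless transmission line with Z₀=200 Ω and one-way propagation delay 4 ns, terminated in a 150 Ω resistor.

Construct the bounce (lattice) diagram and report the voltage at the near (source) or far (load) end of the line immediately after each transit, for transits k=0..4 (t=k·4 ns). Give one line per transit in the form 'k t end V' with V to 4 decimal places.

Γ_L=-0.142857, Γ_S=0.428571; launch V₁=3·200/700=0.857143
k=0 src: V=0.8571
k=1 load: inc=0.857143, refl=0.857143·-0.142857=-0.1224; V=0.000000+0.857143+-0.122449=0.7347
k=2 src: inc=-0.122449, refl=-0.122449·0.428571=-0.0525; V=0.857143+-0.122449+-0.052478=0.6822
k=3 load: inc=-0.052478, refl=-0.052478·-0.142857=0.0075; V=0.734694+-0.052478+0.007497=0.6897
k=4 src: inc=0.007497, refl=0.007497·0.428571=0.0032; V=0.682216+0.007497+0.003213=0.6929

0 0 source 0.8571
1 4 load 0.7347
2 8 source 0.6822
3 12 load 0.6897
4 16 source 0.6929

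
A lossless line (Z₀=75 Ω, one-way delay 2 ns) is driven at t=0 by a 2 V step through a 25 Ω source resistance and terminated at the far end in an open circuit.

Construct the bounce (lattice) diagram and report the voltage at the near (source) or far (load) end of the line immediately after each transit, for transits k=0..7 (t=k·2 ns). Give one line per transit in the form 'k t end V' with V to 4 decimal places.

0 0 source 1.5000
1 2 load 3.0000
2 4 source 2.2500
3 6 load 1.5000
4 8 source 1.8750
5 10 load 2.2500
6 12 source 2.0625
7 14 load 1.8750

Γ_L=1.000000, Γ_S=-0.500000; launch V₁=2·75/100=1.500000
k=0 src: V=1.5000
k=1 load: inc=1.500000, refl=1.500000·1.000000=1.5000; V=0.000000+1.500000+1.500000=3.0000
k=2 src: inc=1.500000, refl=1.500000·-0.500000=-0.7500; V=1.500000+1.500000+-0.750000=2.2500
k=3 load: inc=-0.750000, refl=-0.750000·1.000000=-0.7500; V=3.000000+-0.750000+-0.750000=1.5000
k=4 src: inc=-0.750000, refl=-0.750000·-0.500000=0.3750; V=2.250000+-0.750000+0.375000=1.8750
k=5 load: inc=0.375000, refl=0.375000·1.000000=0.3750; V=1.500000+0.375000+0.375000=2.2500
k=6 src: inc=0.375000, refl=0.375000·-0.500000=-0.1875; V=1.875000+0.375000+-0.187500=2.0625
k=7 load: inc=-0.187500, refl=-0.187500·1.000000=-0.1875; V=2.250000+-0.187500+-0.187500=1.8750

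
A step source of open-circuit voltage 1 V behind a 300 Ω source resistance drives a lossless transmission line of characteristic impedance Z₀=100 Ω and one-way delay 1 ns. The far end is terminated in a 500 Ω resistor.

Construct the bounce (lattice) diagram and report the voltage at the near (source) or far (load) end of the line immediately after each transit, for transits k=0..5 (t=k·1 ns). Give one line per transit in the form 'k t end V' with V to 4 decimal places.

0 0 source 0.2500
1 1 load 0.4167
2 2 source 0.5000
3 3 load 0.5556
4 4 source 0.5833
5 5 load 0.6019

Γ_L=0.666667, Γ_S=0.500000; launch V₁=1·100/400=0.250000
k=0 src: V=0.2500
k=1 load: inc=0.250000, refl=0.250000·0.666667=0.1667; V=0.000000+0.250000+0.166667=0.4167
k=2 src: inc=0.166667, refl=0.166667·0.500000=0.0833; V=0.250000+0.166667+0.083333=0.5000
k=3 load: inc=0.083333, refl=0.083333·0.666667=0.0556; V=0.416667+0.083333+0.055556=0.5556
k=4 src: inc=0.055556, refl=0.055556·0.500000=0.0278; V=0.500000+0.055556+0.027778=0.5833
k=5 load: inc=0.027778, refl=0.027778·0.666667=0.0185; V=0.555556+0.027778+0.018519=0.6019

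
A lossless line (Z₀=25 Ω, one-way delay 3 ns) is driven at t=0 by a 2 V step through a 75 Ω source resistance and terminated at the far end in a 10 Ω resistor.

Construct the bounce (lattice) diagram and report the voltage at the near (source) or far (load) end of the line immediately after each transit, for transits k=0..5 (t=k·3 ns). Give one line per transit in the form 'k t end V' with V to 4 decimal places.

Γ_L=-0.428571, Γ_S=0.500000; launch V₁=2·25/100=0.500000
k=0 src: V=0.5000
k=1 load: inc=0.500000, refl=0.500000·-0.428571=-0.2143; V=0.000000+0.500000+-0.214286=0.2857
k=2 src: inc=-0.214286, refl=-0.214286·0.500000=-0.1071; V=0.500000+-0.214286+-0.107143=0.1786
k=3 load: inc=-0.107143, refl=-0.107143·-0.428571=0.0459; V=0.285714+-0.107143+0.045918=0.2245
k=4 src: inc=0.045918, refl=0.045918·0.500000=0.0230; V=0.178571+0.045918+0.022959=0.2474
k=5 load: inc=0.022959, refl=0.022959·-0.428571=-0.0098; V=0.224490+0.022959+-0.009840=0.2376

0 0 source 0.5000
1 3 load 0.2857
2 6 source 0.1786
3 9 load 0.2245
4 12 source 0.2474
5 15 load 0.2376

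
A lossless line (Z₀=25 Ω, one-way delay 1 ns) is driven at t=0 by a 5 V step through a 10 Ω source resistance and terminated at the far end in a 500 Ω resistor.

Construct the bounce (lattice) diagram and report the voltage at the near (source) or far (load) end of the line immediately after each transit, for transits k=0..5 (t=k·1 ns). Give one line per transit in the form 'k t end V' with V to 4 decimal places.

0 0 source 3.5714
1 1 load 6.8027
2 2 source 5.4179
3 3 load 4.1649
4 4 source 4.7019
5 5 load 5.1877

Γ_L=0.904762, Γ_S=-0.428571; launch V₁=5·25/35=3.571429
k=0 src: V=3.5714
k=1 load: inc=3.571429, refl=3.571429·0.904762=3.2313; V=0.000000+3.571429+3.231293=6.8027
k=2 src: inc=3.231293, refl=3.231293·-0.428571=-1.3848; V=3.571429+3.231293+-1.384840=5.4179
k=3 load: inc=-1.384840, refl=-1.384840·0.904762=-1.2530; V=6.802721+-1.384840+-1.252950=4.1649
k=4 src: inc=-1.252950, refl=-1.252950·-0.428571=0.5370; V=5.417881+-1.252950+0.536979=4.7019
k=5 load: inc=0.536979, refl=0.536979·0.904762=0.4858; V=4.164931+0.536979+0.485838=5.1877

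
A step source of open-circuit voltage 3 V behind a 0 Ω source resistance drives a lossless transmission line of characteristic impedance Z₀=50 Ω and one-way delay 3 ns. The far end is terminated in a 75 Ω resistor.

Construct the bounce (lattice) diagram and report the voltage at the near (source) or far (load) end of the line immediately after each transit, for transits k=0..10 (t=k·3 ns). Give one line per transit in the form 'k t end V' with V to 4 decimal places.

0 0 source 3.0000
1 3 load 3.6000
2 6 source 3.0000
3 9 load 2.8800
4 12 source 3.0000
5 15 load 3.0240
6 18 source 3.0000
7 21 load 2.9952
8 24 source 3.0000
9 27 load 3.0010
10 30 source 3.0000

Γ_L=0.200000, Γ_S=-1.000000; launch V₁=3·50/50=3.000000
k=0 src: V=3.0000
k=1 load: inc=3.000000, refl=3.000000·0.200000=0.6000; V=0.000000+3.000000+0.600000=3.6000
k=2 src: inc=0.600000, refl=0.600000·-1.000000=-0.6000; V=3.000000+0.600000+-0.600000=3.0000
k=3 load: inc=-0.600000, refl=-0.600000·0.200000=-0.1200; V=3.600000+-0.600000+-0.120000=2.8800
k=4 src: inc=-0.120000, refl=-0.120000·-1.000000=0.1200; V=3.000000+-0.120000+0.120000=3.0000
k=5 load: inc=0.120000, refl=0.120000·0.200000=0.0240; V=2.880000+0.120000+0.024000=3.0240
k=6 src: inc=0.024000, refl=0.024000·-1.000000=-0.0240; V=3.000000+0.024000+-0.024000=3.0000
k=7 load: inc=-0.024000, refl=-0.024000·0.200000=-0.0048; V=3.024000+-0.024000+-0.004800=2.9952
k=8 src: inc=-0.004800, refl=-0.004800·-1.000000=0.0048; V=3.000000+-0.004800+0.004800=3.0000
k=9 load: inc=0.004800, refl=0.004800·0.200000=0.0010; V=2.995200+0.004800+0.000960=3.0010
k=10 src: inc=0.000960, refl=0.000960·-1.000000=-0.0010; V=3.000000+0.000960+-0.000960=3.0000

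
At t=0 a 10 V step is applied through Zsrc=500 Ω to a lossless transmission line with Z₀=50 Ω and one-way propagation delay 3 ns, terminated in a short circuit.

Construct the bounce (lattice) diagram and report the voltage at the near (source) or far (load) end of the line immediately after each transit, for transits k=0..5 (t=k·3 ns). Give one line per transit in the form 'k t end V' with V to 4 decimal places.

Γ_L=-1.000000, Γ_S=0.818182; launch V₁=10·50/550=0.909091
k=0 src: V=0.9091
k=1 load: inc=0.909091, refl=0.909091·-1.000000=-0.9091; V=0.000000+0.909091+-0.909091=0.0000
k=2 src: inc=-0.909091, refl=-0.909091·0.818182=-0.7438; V=0.909091+-0.909091+-0.743802=-0.7438
k=3 load: inc=-0.743802, refl=-0.743802·-1.000000=0.7438; V=0.000000+-0.743802+0.743802=0.0000
k=4 src: inc=0.743802, refl=0.743802·0.818182=0.6086; V=-0.743802+0.743802+0.608565=0.6086
k=5 load: inc=0.608565, refl=0.608565·-1.000000=-0.6086; V=0.000000+0.608565+-0.608565=0.0000

0 0 source 0.9091
1 3 load 0.0000
2 6 source -0.7438
3 9 load 0.0000
4 12 source 0.6086
5 15 load 0.0000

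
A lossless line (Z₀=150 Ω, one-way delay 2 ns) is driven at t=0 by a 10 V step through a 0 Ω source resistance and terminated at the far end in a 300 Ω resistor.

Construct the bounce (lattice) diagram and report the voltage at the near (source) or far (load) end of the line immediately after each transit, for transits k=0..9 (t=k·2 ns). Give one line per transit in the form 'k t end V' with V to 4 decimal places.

0 0 source 10.0000
1 2 load 13.3333
2 4 source 10.0000
3 6 load 8.8889
4 8 source 10.0000
5 10 load 10.3704
6 12 source 10.0000
7 14 load 9.8765
8 16 source 10.0000
9 18 load 10.0412

Γ_L=0.333333, Γ_S=-1.000000; launch V₁=10·150/150=10.000000
k=0 src: V=10.0000
k=1 load: inc=10.000000, refl=10.000000·0.333333=3.3333; V=0.000000+10.000000+3.333333=13.3333
k=2 src: inc=3.333333, refl=3.333333·-1.000000=-3.3333; V=10.000000+3.333333+-3.333333=10.0000
k=3 load: inc=-3.333333, refl=-3.333333·0.333333=-1.1111; V=13.333333+-3.333333+-1.111111=8.8889
k=4 src: inc=-1.111111, refl=-1.111111·-1.000000=1.1111; V=10.000000+-1.111111+1.111111=10.0000
k=5 load: inc=1.111111, refl=1.111111·0.333333=0.3704; V=8.888889+1.111111+0.370370=10.3704
k=6 src: inc=0.370370, refl=0.370370·-1.000000=-0.3704; V=10.000000+0.370370+-0.370370=10.0000
k=7 load: inc=-0.370370, refl=-0.370370·0.333333=-0.1235; V=10.370370+-0.370370+-0.123457=9.8765
k=8 src: inc=-0.123457, refl=-0.123457·-1.000000=0.1235; V=10.000000+-0.123457+0.123457=10.0000
k=9 load: inc=0.123457, refl=0.123457·0.333333=0.0412; V=9.876543+0.123457+0.041152=10.0412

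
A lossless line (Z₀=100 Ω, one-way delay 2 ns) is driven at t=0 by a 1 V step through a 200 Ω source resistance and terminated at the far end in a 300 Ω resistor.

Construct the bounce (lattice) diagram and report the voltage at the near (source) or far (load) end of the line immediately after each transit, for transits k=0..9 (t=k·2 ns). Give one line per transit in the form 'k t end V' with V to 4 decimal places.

0 0 source 0.3333
1 2 load 0.5000
2 4 source 0.5556
3 6 load 0.5833
4 8 source 0.5926
5 10 load 0.5972
6 12 source 0.5988
7 14 load 0.5995
8 16 source 0.5998
9 18 load 0.5999

Γ_L=0.500000, Γ_S=0.333333; launch V₁=1·100/300=0.333333
k=0 src: V=0.3333
k=1 load: inc=0.333333, refl=0.333333·0.500000=0.1667; V=0.000000+0.333333+0.166667=0.5000
k=2 src: inc=0.166667, refl=0.166667·0.333333=0.0556; V=0.333333+0.166667+0.055556=0.5556
k=3 load: inc=0.055556, refl=0.055556·0.500000=0.0278; V=0.500000+0.055556+0.027778=0.5833
k=4 src: inc=0.027778, refl=0.027778·0.333333=0.0093; V=0.555556+0.027778+0.009259=0.5926
k=5 load: inc=0.009259, refl=0.009259·0.500000=0.0046; V=0.583333+0.009259+0.004630=0.5972
k=6 src: inc=0.004630, refl=0.004630·0.333333=0.0015; V=0.592593+0.004630+0.001543=0.5988
k=7 load: inc=0.001543, refl=0.001543·0.500000=0.0008; V=0.597222+0.001543+0.000772=0.5995
k=8 src: inc=0.000772, refl=0.000772·0.333333=0.0003; V=0.598765+0.000772+0.000257=0.5998
k=9 load: inc=0.000257, refl=0.000257·0.500000=0.0001; V=0.599537+0.000257+0.000129=0.5999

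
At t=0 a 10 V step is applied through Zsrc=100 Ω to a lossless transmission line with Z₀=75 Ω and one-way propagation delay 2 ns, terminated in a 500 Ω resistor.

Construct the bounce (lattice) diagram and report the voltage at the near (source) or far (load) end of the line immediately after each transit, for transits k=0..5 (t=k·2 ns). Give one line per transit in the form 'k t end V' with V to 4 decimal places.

0 0 source 4.2857
1 2 load 7.4534
2 4 source 7.9059
3 6 load 8.2404
4 8 source 8.2882
5 10 load 8.3235

Γ_L=0.739130, Γ_S=0.142857; launch V₁=10·75/175=4.285714
k=0 src: V=4.2857
k=1 load: inc=4.285714, refl=4.285714·0.739130=3.1677; V=0.000000+4.285714+3.167702=7.4534
k=2 src: inc=3.167702, refl=3.167702·0.142857=0.4525; V=4.285714+3.167702+0.452529=7.9059
k=3 load: inc=0.452529, refl=0.452529·0.739130=0.3345; V=7.453416+0.452529+0.334478=8.2404
k=4 src: inc=0.334478, refl=0.334478·0.142857=0.0478; V=7.905945+0.334478+0.047783=8.2882
k=5 load: inc=0.047783, refl=0.047783·0.739130=0.0353; V=8.240423+0.047783+0.035318=8.3235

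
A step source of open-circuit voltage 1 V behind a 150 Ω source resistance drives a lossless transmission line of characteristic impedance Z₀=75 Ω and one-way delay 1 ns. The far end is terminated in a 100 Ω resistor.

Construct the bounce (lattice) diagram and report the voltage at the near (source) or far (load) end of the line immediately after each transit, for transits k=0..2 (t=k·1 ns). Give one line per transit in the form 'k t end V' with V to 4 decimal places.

Γ_L=0.142857, Γ_S=0.333333; launch V₁=1·75/225=0.333333
k=0 src: V=0.3333
k=1 load: inc=0.333333, refl=0.333333·0.142857=0.0476; V=0.000000+0.333333+0.047619=0.3810
k=2 src: inc=0.047619, refl=0.047619·0.333333=0.0159; V=0.333333+0.047619+0.015873=0.3968

0 0 source 0.3333
1 1 load 0.3810
2 2 source 0.3968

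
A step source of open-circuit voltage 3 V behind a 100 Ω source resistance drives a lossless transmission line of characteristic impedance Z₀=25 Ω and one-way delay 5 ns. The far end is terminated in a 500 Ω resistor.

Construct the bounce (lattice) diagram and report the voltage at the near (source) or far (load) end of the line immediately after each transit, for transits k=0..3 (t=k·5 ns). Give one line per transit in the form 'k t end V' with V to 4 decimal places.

Γ_L=0.904762, Γ_S=0.600000; launch V₁=3·25/125=0.600000
k=0 src: V=0.6000
k=1 load: inc=0.600000, refl=0.600000·0.904762=0.5429; V=0.000000+0.600000+0.542857=1.1429
k=2 src: inc=0.542857, refl=0.542857·0.600000=0.3257; V=0.600000+0.542857+0.325714=1.4686
k=3 load: inc=0.325714, refl=0.325714·0.904762=0.2947; V=1.142857+0.325714+0.294694=1.7633

0 0 source 0.6000
1 5 load 1.1429
2 10 source 1.4686
3 15 load 1.7633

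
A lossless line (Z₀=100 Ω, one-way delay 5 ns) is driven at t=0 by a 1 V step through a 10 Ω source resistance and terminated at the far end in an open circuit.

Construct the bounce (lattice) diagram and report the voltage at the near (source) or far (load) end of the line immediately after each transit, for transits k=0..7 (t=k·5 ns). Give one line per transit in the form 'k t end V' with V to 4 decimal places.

Γ_L=1.000000, Γ_S=-0.818182; launch V₁=1·100/110=0.909091
k=0 src: V=0.9091
k=1 load: inc=0.909091, refl=0.909091·1.000000=0.9091; V=0.000000+0.909091+0.909091=1.8182
k=2 src: inc=0.909091, refl=0.909091·-0.818182=-0.7438; V=0.909091+0.909091+-0.743802=1.0744
k=3 load: inc=-0.743802, refl=-0.743802·1.000000=-0.7438; V=1.818182+-0.743802+-0.743802=0.3306
k=4 src: inc=-0.743802, refl=-0.743802·-0.818182=0.6086; V=1.074380+-0.743802+0.608565=0.9391
k=5 load: inc=0.608565, refl=0.608565·1.000000=0.6086; V=0.330579+0.608565+0.608565=1.5477
k=6 src: inc=0.608565, refl=0.608565·-0.818182=-0.4979; V=0.939144+0.608565+-0.497917=1.0498
k=7 load: inc=-0.497917, refl=-0.497917·1.000000=-0.4979; V=1.547708+-0.497917+-0.497917=0.5519

0 0 source 0.9091
1 5 load 1.8182
2 10 source 1.0744
3 15 load 0.3306
4 20 source 0.9391
5 25 load 1.5477
6 30 source 1.0498
7 35 load 0.5519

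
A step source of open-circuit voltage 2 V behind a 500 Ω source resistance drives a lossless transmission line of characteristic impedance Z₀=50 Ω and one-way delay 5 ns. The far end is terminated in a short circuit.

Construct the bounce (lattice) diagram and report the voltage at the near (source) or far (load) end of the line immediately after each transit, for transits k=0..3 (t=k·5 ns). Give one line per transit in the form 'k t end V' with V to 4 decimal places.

Γ_L=-1.000000, Γ_S=0.818182; launch V₁=2·50/550=0.181818
k=0 src: V=0.1818
k=1 load: inc=0.181818, refl=0.181818·-1.000000=-0.1818; V=0.000000+0.181818+-0.181818=0.0000
k=2 src: inc=-0.181818, refl=-0.181818·0.818182=-0.1488; V=0.181818+-0.181818+-0.148760=-0.1488
k=3 load: inc=-0.148760, refl=-0.148760·-1.000000=0.1488; V=0.000000+-0.148760+0.148760=0.0000

0 0 source 0.1818
1 5 load 0.0000
2 10 source -0.1488
3 15 load 0.0000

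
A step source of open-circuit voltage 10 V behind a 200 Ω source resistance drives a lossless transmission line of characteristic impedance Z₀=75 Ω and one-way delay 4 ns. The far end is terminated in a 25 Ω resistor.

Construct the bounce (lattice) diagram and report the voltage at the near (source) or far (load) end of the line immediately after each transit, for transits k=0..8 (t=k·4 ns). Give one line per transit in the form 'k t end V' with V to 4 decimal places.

Γ_L=-0.500000, Γ_S=0.454545; launch V₁=10·75/275=2.727273
k=0 src: V=2.7273
k=1 load: inc=2.727273, refl=2.727273·-0.500000=-1.3636; V=0.000000+2.727273+-1.363636=1.3636
k=2 src: inc=-1.363636, refl=-1.363636·0.454545=-0.6198; V=2.727273+-1.363636+-0.619835=0.7438
k=3 load: inc=-0.619835, refl=-0.619835·-0.500000=0.3099; V=1.363636+-0.619835+0.309917=1.0537
k=4 src: inc=0.309917, refl=0.309917·0.454545=0.1409; V=0.743802+0.309917+0.140872=1.1946
k=5 load: inc=0.140872, refl=0.140872·-0.500000=-0.0704; V=1.053719+0.140872+-0.070436=1.1242
k=6 src: inc=-0.070436, refl=-0.070436·0.454545=-0.0320; V=1.194591+-0.070436+-0.032016=1.0921
k=7 load: inc=-0.032016, refl=-0.032016·-0.500000=0.0160; V=1.124155+-0.032016+0.016008=1.1081
k=8 src: inc=0.016008, refl=0.016008·0.454545=0.0073; V=1.092139+0.016008+0.007276=1.1154

0 0 source 2.7273
1 4 load 1.3636
2 8 source 0.7438
3 12 load 1.0537
4 16 source 1.1946
5 20 load 1.1242
6 24 source 1.0921
7 28 load 1.1081
8 32 source 1.1154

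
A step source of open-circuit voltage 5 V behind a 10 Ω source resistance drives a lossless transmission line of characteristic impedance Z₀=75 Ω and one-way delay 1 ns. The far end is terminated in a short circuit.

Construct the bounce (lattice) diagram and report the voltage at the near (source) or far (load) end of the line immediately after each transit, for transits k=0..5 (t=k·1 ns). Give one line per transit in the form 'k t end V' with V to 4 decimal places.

0 0 source 4.4118
1 1 load 0.0000
2 2 source 3.3737
3 3 load 0.0000
4 4 source 2.5799
5 5 load 0.0000

Γ_L=-1.000000, Γ_S=-0.764706; launch V₁=5·75/85=4.411765
k=0 src: V=4.4118
k=1 load: inc=4.411765, refl=4.411765·-1.000000=-4.4118; V=0.000000+4.411765+-4.411765=0.0000
k=2 src: inc=-4.411765, refl=-4.411765·-0.764706=3.3737; V=4.411765+-4.411765+3.373702=3.3737
k=3 load: inc=3.373702, refl=3.373702·-1.000000=-3.3737; V=0.000000+3.373702+-3.373702=0.0000
k=4 src: inc=-3.373702, refl=-3.373702·-0.764706=2.5799; V=3.373702+-3.373702+2.579890=2.5799
k=5 load: inc=2.579890, refl=2.579890·-1.000000=-2.5799; V=0.000000+2.579890+-2.579890=0.0000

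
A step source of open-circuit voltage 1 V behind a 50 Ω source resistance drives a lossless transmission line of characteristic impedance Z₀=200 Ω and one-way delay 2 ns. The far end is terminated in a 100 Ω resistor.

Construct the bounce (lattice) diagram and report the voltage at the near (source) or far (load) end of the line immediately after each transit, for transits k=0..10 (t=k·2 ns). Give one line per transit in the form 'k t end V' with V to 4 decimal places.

0 0 source 0.8000
1 2 load 0.5333
2 4 source 0.6933
3 6 load 0.6400
4 8 source 0.6720
5 10 load 0.6613
6 12 source 0.6677
7 14 load 0.6656
8 16 source 0.6669
9 18 load 0.6665
10 20 source 0.6667

Γ_L=-0.333333, Γ_S=-0.600000; launch V₁=1·200/250=0.800000
k=0 src: V=0.8000
k=1 load: inc=0.800000, refl=0.800000·-0.333333=-0.2667; V=0.000000+0.800000+-0.266667=0.5333
k=2 src: inc=-0.266667, refl=-0.266667·-0.600000=0.1600; V=0.800000+-0.266667+0.160000=0.6933
k=3 load: inc=0.160000, refl=0.160000·-0.333333=-0.0533; V=0.533333+0.160000+-0.053333=0.6400
k=4 src: inc=-0.053333, refl=-0.053333·-0.600000=0.0320; V=0.693333+-0.053333+0.032000=0.6720
k=5 load: inc=0.032000, refl=0.032000·-0.333333=-0.0107; V=0.640000+0.032000+-0.010667=0.6613
k=6 src: inc=-0.010667, refl=-0.010667·-0.600000=0.0064; V=0.672000+-0.010667+0.006400=0.6677
k=7 load: inc=0.006400, refl=0.006400·-0.333333=-0.0021; V=0.661333+0.006400+-0.002133=0.6656
k=8 src: inc=-0.002133, refl=-0.002133·-0.600000=0.0013; V=0.667733+-0.002133+0.001280=0.6669
k=9 load: inc=0.001280, refl=0.001280·-0.333333=-0.0004; V=0.665600+0.001280+-0.000427=0.6665
k=10 src: inc=-0.000427, refl=-0.000427·-0.600000=0.0003; V=0.666880+-0.000427+0.000256=0.6667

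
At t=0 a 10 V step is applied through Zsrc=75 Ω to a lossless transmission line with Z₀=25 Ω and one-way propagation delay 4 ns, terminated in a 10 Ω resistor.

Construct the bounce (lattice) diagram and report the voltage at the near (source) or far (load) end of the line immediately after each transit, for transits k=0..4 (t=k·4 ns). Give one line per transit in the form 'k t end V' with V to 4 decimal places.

Γ_L=-0.428571, Γ_S=0.500000; launch V₁=10·25/100=2.500000
k=0 src: V=2.5000
k=1 load: inc=2.500000, refl=2.500000·-0.428571=-1.0714; V=0.000000+2.500000+-1.071429=1.4286
k=2 src: inc=-1.071429, refl=-1.071429·0.500000=-0.5357; V=2.500000+-1.071429+-0.535714=0.8929
k=3 load: inc=-0.535714, refl=-0.535714·-0.428571=0.2296; V=1.428571+-0.535714+0.229592=1.1224
k=4 src: inc=0.229592, refl=0.229592·0.500000=0.1148; V=0.892857+0.229592+0.114796=1.2372

0 0 source 2.5000
1 4 load 1.4286
2 8 source 0.8929
3 12 load 1.1224
4 16 source 1.2372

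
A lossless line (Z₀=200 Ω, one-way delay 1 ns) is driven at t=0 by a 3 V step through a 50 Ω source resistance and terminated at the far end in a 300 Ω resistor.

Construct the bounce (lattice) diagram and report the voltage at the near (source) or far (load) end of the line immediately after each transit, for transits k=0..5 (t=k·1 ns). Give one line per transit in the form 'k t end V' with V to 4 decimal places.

Γ_L=0.200000, Γ_S=-0.600000; launch V₁=3·200/250=2.400000
k=0 src: V=2.4000
k=1 load: inc=2.400000, refl=2.400000·0.200000=0.4800; V=0.000000+2.400000+0.480000=2.8800
k=2 src: inc=0.480000, refl=0.480000·-0.600000=-0.2880; V=2.400000+0.480000+-0.288000=2.5920
k=3 load: inc=-0.288000, refl=-0.288000·0.200000=-0.0576; V=2.880000+-0.288000+-0.057600=2.5344
k=4 src: inc=-0.057600, refl=-0.057600·-0.600000=0.0346; V=2.592000+-0.057600+0.034560=2.5690
k=5 load: inc=0.034560, refl=0.034560·0.200000=0.0069; V=2.534400+0.034560+0.006912=2.5759

0 0 source 2.4000
1 1 load 2.8800
2 2 source 2.5920
3 3 load 2.5344
4 4 source 2.5690
5 5 load 2.5759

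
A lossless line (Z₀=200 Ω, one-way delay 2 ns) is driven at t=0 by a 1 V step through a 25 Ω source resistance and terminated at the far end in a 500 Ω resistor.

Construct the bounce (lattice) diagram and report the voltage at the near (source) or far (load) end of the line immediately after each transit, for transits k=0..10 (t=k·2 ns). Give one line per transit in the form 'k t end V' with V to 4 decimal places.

Γ_L=0.428571, Γ_S=-0.777778; launch V₁=1·200/225=0.888889
k=0 src: V=0.8889
k=1 load: inc=0.888889, refl=0.888889·0.428571=0.3810; V=0.000000+0.888889+0.380952=1.2698
k=2 src: inc=0.380952, refl=0.380952·-0.777778=-0.2963; V=0.888889+0.380952+-0.296296=0.9735
k=3 load: inc=-0.296296, refl=-0.296296·0.428571=-0.1270; V=1.269841+-0.296296+-0.126984=0.8466
k=4 src: inc=-0.126984, refl=-0.126984·-0.777778=0.0988; V=0.973545+-0.126984+0.098765=0.9453
k=5 load: inc=0.098765, refl=0.098765·0.428571=0.0423; V=0.846561+0.098765+0.042328=0.9877
k=6 src: inc=0.042328, refl=0.042328·-0.777778=-0.0329; V=0.945326+0.042328+-0.032922=0.9547
k=7 load: inc=-0.032922, refl=-0.032922·0.428571=-0.0141; V=0.987654+-0.032922+-0.014109=0.9406
k=8 src: inc=-0.014109, refl=-0.014109·-0.777778=0.0110; V=0.954733+-0.014109+0.010974=0.9516
k=9 load: inc=0.010974, refl=0.010974·0.428571=0.0047; V=0.940623+0.010974+0.004703=0.9563
k=10 src: inc=0.004703, refl=0.004703·-0.777778=-0.0037; V=0.951597+0.004703+-0.003658=0.9526

0 0 source 0.8889
1 2 load 1.2698
2 4 source 0.9735
3 6 load 0.8466
4 8 source 0.9453
5 10 load 0.9877
6 12 source 0.9547
7 14 load 0.9406
8 16 source 0.9516
9 18 load 0.9563
10 20 source 0.9526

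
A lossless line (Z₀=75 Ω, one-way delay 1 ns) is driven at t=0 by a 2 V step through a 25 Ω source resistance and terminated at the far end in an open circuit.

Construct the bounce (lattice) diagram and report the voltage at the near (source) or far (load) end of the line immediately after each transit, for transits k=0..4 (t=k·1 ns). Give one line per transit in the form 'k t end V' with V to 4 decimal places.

0 0 source 1.5000
1 1 load 3.0000
2 2 source 2.2500
3 3 load 1.5000
4 4 source 1.8750

Γ_L=1.000000, Γ_S=-0.500000; launch V₁=2·75/100=1.500000
k=0 src: V=1.5000
k=1 load: inc=1.500000, refl=1.500000·1.000000=1.5000; V=0.000000+1.500000+1.500000=3.0000
k=2 src: inc=1.500000, refl=1.500000·-0.500000=-0.7500; V=1.500000+1.500000+-0.750000=2.2500
k=3 load: inc=-0.750000, refl=-0.750000·1.000000=-0.7500; V=3.000000+-0.750000+-0.750000=1.5000
k=4 src: inc=-0.750000, refl=-0.750000·-0.500000=0.3750; V=2.250000+-0.750000+0.375000=1.8750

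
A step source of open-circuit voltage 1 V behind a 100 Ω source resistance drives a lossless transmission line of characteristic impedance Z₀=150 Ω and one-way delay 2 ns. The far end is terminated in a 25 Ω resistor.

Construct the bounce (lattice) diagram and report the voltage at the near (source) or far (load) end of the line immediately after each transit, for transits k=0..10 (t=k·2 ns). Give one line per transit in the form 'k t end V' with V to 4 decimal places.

Γ_L=-0.714286, Γ_S=-0.200000; launch V₁=1·150/250=0.600000
k=0 src: V=0.6000
k=1 load: inc=0.600000, refl=0.600000·-0.714286=-0.4286; V=0.000000+0.600000+-0.428571=0.1714
k=2 src: inc=-0.428571, refl=-0.428571·-0.200000=0.0857; V=0.600000+-0.428571+0.085714=0.2571
k=3 load: inc=0.085714, refl=0.085714·-0.714286=-0.0612; V=0.171429+0.085714+-0.061224=0.1959
k=4 src: inc=-0.061224, refl=-0.061224·-0.200000=0.0122; V=0.257143+-0.061224+0.012245=0.2082
k=5 load: inc=0.012245, refl=0.012245·-0.714286=-0.0087; V=0.195918+0.012245+-0.008746=0.1994
k=6 src: inc=-0.008746, refl=-0.008746·-0.200000=0.0017; V=0.208163+-0.008746+0.001749=0.2012
k=7 load: inc=0.001749, refl=0.001749·-0.714286=-0.0012; V=0.199417+0.001749+-0.001249=0.1999
k=8 src: inc=-0.001249, refl=-0.001249·-0.200000=0.0002; V=0.201166+-0.001249+0.000250=0.2002
k=9 load: inc=0.000250, refl=0.000250·-0.714286=-0.0002; V=0.199917+0.000250+-0.000178=0.2000
k=10 src: inc=-0.000178, refl=-0.000178·-0.200000=0.0000; V=0.200167+-0.000178+0.000036=0.2000

0 0 source 0.6000
1 2 load 0.1714
2 4 source 0.2571
3 6 load 0.1959
4 8 source 0.2082
5 10 load 0.1994
6 12 source 0.2012
7 14 load 0.1999
8 16 source 0.2002
9 18 load 0.2000
10 20 source 0.2000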